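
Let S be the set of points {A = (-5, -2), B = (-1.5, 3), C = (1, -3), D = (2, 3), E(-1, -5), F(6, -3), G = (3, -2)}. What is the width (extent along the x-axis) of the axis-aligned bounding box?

11

max x = 6, min x = -5, so width = 11.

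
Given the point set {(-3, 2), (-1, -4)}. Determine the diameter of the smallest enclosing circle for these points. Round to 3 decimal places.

6.325

The smallest circle enclosing two points has them as diameter endpoints.
Centre = midpoint = (-2, -1); r² = |(-3, 2)−(-1, -4)|²/4 = 40/4 = 10.
Diameter = 2r = 2√10 ≈ 6.325.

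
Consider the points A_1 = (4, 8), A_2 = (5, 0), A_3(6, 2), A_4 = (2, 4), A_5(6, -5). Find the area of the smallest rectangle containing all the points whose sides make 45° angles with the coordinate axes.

82.5

In coordinates u = x + y, v = x − y the rectangle is axis-aligned; the map (x,y)→(u,v) scales areas by 2.
u-values: 12, 5, 8, 6, 1; range = 12 − 1 = 11.
v-values: -4, 5, 4, -2, 11; range = 11 − (-4) = 15.
Area = (11 × 15) / 2 = 82.5.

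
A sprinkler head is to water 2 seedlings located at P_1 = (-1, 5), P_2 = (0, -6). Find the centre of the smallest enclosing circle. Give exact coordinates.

(-0.5, -0.5)

The smallest circle enclosing two points has them as diameter endpoints.
Centre = midpoint = (-0.5, -0.5); r² = |P_1P_2|²/4 = 122/4 = 30.5.
Centre = (-0.5, -0.5).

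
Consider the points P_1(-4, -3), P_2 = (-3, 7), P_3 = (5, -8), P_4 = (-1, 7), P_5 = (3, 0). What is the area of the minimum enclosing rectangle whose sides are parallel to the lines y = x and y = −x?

149.5

In coordinates u = x + y, v = x − y the rectangle is axis-aligned; the map (x,y)→(u,v) scales areas by 2.
u-values: -7, 4, -3, 6, 3; range = 6 − (-7) = 13.
v-values: -1, -10, 13, -8, 3; range = 13 − (-10) = 23.
Area = (13 × 23) / 2 = 149.5.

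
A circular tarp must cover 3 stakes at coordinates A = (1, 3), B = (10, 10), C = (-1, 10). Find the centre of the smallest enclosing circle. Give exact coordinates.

(4.5, 109/14)

Side lengths²: AB² = 130, AC² = 53, BC² = 121.
Since AB² = 130 < 121 + 53 = 174, the triangle is acute, so the smallest enclosing circle is the circumcircle.
Circumcentre = (4.5, 109/14), r² = 3445/98.
Centre = (4.5, 109/14).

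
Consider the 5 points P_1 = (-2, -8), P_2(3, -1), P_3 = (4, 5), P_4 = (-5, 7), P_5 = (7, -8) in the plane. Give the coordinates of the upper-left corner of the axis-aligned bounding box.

x-range [-5, 7], y-range [-8, 7].
The upper-left corner is (-5, 7).

(-5, 7)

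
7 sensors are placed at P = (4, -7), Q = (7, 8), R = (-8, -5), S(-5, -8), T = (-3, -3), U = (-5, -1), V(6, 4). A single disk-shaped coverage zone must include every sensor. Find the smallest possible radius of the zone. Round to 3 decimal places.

The minimum enclosing circle is determined by three boundary points: Q, R, S.
Their circumcentre is (3/7, 3/7) with r² = 4925/49.
The farthest remaining point P is at distance² 3329/49 ≤ 4925/49.
r = √(4925/49) ≈ 10.025.

10.025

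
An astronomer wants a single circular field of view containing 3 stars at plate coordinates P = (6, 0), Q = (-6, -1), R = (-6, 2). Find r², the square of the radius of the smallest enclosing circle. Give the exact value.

5365/144

Side lengths²: PQ² = 145, PR² = 148, QR² = 9.
Since PR² = 148 < 145 + 9 = 154, the triangle is acute, so the smallest enclosing circle is the circumcircle.
Circumcentre = (-1/12, 0.5), r² = 5365/144.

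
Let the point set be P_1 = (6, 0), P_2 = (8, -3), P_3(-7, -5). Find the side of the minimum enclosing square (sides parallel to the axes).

15

The bounding box has width 15 and height 5.
An axis-aligned square enclosing the set must have side ≥ max(width, height).
So the minimum side is max(15, 5) = 15.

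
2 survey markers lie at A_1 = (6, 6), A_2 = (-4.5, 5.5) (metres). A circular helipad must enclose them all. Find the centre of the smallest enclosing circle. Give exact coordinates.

(0.75, 5.75)

The smallest circle enclosing two points has them as diameter endpoints.
Centre = midpoint = (0.75, 5.75); r² = |A_1A_2|²/4 = 110.5/4 = 27.625.
Centre = (0.75, 5.75).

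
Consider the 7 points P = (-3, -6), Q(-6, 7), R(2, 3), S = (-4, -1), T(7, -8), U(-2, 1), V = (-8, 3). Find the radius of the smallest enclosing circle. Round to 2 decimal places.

9.92

The minimum enclosing circle of a finite set is fixed by two of the points (as a diameter) or three (as a circumcircle).
The farthest pair is Q–T with squared distance 394. The circle on this segment as diameter has centre (0.5, -0.5) and r² = 394/4 = 98.5.
Check P: distance² to centre = 42.5 ≤ 98.5, so it lies inside.
All remaining points lie in this disk, and no smaller disk contains both endpoints, so this is the minimum enclosing circle.
r = √(98.5) ≈ 9.92.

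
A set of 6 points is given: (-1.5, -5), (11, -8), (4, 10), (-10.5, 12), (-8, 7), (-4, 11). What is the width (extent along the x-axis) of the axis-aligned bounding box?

21.5

max x = 11, min x = -10.5, so width = 21.5.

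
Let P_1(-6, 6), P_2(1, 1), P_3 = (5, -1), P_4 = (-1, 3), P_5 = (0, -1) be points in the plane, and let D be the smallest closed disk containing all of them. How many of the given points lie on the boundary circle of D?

2

A smallest enclosing disk is always determined by at most three of the input points on its boundary.
The farthest pair is P_1–P_3 with squared distance 170. The circle on this segment as diameter has centre (-0.5, 2.5) and r² = 170/4 = 42.5.
Check P_2: distance² to centre = 4.5 ≤ 42.5, so it lies inside.
All remaining points lie in this disk, and no smaller disk contains both endpoints, so this is the minimum enclosing circle.
The points at distance exactly r from the centre are P_1, P_3 — 2 points.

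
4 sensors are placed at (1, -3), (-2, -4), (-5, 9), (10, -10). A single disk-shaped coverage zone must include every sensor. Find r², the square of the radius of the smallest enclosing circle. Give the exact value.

146.5

The farthest pair is (-5, 9)–(10, -10) with squared distance 586. The circle on this segment as diameter has centre (2.5, -0.5) and r² = 586/4 = 146.5.
Check (1, -3): distance² to centre = 8.5 ≤ 146.5, so it lies inside.
All remaining points lie in this disk, and no smaller disk contains both endpoints, so this is the minimum enclosing circle.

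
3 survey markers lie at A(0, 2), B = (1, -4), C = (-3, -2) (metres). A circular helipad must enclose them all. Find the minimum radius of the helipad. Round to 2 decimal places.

Side lengths²: AB² = 37, AC² = 25, BC² = 20.
Since AB² = 37 < 25 + 20 = 45, the triangle is acute, so the smallest enclosing circle is the circumcircle.
Circumcentre = (-1/22, -12/11), r² = 4625/484.
r = √(4625/484) ≈ 3.09.

3.09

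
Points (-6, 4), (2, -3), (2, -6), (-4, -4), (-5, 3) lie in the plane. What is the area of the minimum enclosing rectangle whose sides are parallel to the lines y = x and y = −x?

In coordinates u = x + y, v = x − y the rectangle is axis-aligned; the map (x,y)→(u,v) scales areas by 2.
u-values: -2, -1, -4, -8, -2; range = -1 − (-8) = 7.
v-values: -10, 5, 8, 0, -8; range = 8 − (-10) = 18.
Area = (7 × 18) / 2 = 63.

63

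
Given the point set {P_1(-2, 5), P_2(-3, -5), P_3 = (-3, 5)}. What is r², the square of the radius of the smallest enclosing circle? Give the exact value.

25.25

Side lengths²: P_1P_2² = 101, P_1P_3² = 1, P_2P_3² = 100.
Since P_1P_2² = 101 ≥ 100 + 1 = 101, the angle opposite P_1P_2 is not acute, so the smallest enclosing circle has P_1P_2 as diameter.
Centre = midpoint of P_1P_2 = (-2.5, 0), r² = 101/4 = 25.25.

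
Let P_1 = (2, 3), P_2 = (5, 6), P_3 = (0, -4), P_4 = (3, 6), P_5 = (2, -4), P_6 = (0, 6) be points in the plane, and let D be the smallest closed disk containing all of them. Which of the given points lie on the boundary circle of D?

The minimum enclosing circle of a finite set is fixed by two of the points (as a diameter) or three (as a circumcircle).
The farthest pair is P_2–P_3 with squared distance 125. The circle on this segment as diameter has centre (2.5, 1) and r² = 125/4 = 31.25.
Check P_1: distance² to centre = 4.25 ≤ 31.25, so it lies inside.
All remaining points lie in this disk, and no smaller disk contains both endpoints, so this is the minimum enclosing circle.
The points at distance exactly r from the centre are P_2, P_3, P_6 — 3 points.

P_2, P_3, P_6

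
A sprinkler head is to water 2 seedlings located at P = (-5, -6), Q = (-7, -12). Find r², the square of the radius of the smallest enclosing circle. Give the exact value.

The smallest circle enclosing two points has them as diameter endpoints.
Centre = midpoint = (-6, -9); r² = |PQ|²/4 = 40/4 = 10.

10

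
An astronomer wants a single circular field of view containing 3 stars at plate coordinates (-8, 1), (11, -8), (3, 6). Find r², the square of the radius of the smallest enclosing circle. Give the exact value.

110.5

Call the three points A, B, C in the order given.
Side lengths²: AB² = 442, AC² = 146, BC² = 260.
Since AB² = 442 ≥ 260 + 146 = 406, the angle opposite AB is not acute, so the smallest enclosing circle has AB as diameter.
Centre = midpoint of AB = (1.5, -3.5), r² = 442/4 = 110.5.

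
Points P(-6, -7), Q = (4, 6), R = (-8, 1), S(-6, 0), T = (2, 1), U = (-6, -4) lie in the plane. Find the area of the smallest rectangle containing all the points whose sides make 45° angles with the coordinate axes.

In coordinates u = x + y, v = x − y the rectangle is axis-aligned; the map (x,y)→(u,v) scales areas by 2.
u-values: -13, 10, -7, -6, 3, -10; range = 10 − (-13) = 23.
v-values: 1, -2, -9, -6, 1, -2; range = 1 − (-9) = 10.
Area = (23 × 10) / 2 = 115.

115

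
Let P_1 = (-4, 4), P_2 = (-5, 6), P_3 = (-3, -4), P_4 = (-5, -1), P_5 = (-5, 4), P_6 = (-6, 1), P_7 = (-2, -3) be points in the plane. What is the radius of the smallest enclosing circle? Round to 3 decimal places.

The farthest pair is P_2–P_3 with squared distance 104. The circle on this segment as diameter has centre (-4, 1) and r² = 104/4 = 26.
Check P_1: distance² to centre = 9 ≤ 26, so it lies inside.
All remaining points lie in this disk, and no smaller disk contains both endpoints, so this is the minimum enclosing circle.
r = √26 ≈ 5.099.

5.099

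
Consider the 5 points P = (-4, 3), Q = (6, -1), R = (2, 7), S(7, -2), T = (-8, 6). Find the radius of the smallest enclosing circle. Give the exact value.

A smallest enclosing disk is always determined by at most three of the input points on its boundary.
The farthest pair is S–T with squared distance 289. The circle on this segment as diameter has centre (-0.5, 2) and r² = 289/4 = 72.25.
Check P: distance² to centre = 13.25 ≤ 72.25, so it lies inside.
All remaining points lie in this disk, and no smaller disk contains both endpoints, so this is the minimum enclosing circle.
r = √(72.25) = 8.5.

8.5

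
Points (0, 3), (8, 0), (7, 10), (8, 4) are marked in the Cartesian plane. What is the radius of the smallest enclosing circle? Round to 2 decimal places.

By Welzl's lemma the MEC is supported by two points (diametrically opposite) or three points (on a circumcircle).
The minimum enclosing circle is determined by three boundary points: (0, 3), (8, 0), (7, 10).
Their circumcentre is (115/22, 105/22) with r² = 7373/242.
The farthest remaining point (8, 4) is at distance² 2005/242 ≤ 7373/242.
r = √(7373/242) ≈ 5.52.

5.52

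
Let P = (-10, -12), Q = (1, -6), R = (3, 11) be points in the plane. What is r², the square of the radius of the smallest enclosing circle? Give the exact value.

174.5

Side lengths²: PQ² = 157, PR² = 698, QR² = 293.
Since PR² = 698 ≥ 293 + 157 = 450, the angle opposite PR is not acute, so the smallest enclosing circle has PR as diameter.
Centre = midpoint of PR = (-3.5, -0.5), r² = 698/4 = 174.5.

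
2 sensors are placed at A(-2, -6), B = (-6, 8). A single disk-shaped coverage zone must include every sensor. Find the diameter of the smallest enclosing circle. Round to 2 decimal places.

14.56

The smallest circle enclosing two points has them as diameter endpoints.
Centre = midpoint = (-4, 1); r² = |AB|²/4 = 212/4 = 53.
Diameter = 2r = 2√53 ≈ 14.56.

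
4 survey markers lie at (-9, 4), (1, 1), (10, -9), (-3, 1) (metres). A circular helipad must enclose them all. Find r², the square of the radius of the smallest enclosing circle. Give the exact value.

The farthest pair is (-9, 4)–(10, -9) with squared distance 530. The circle on this segment as diameter has centre (0.5, -2.5) and r² = 530/4 = 132.5.
Check (1, 1): distance² to centre = 12.5 ≤ 132.5, so it lies inside.
All remaining points lie in this disk, and no smaller disk contains both endpoints, so this is the minimum enclosing circle.

132.5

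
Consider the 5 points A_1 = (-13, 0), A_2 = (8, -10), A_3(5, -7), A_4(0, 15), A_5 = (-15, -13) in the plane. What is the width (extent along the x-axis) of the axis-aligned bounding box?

23

max x = 8, min x = -15, so width = 23.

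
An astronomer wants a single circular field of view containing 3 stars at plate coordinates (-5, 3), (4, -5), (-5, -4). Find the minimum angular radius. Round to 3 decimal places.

Call the three points A, B, C in the order given.
Side lengths²: AB² = 145, AC² = 49, BC² = 82.
Since AB² = 145 ≥ 82 + 49 = 131, the angle opposite AB is not acute, so the smallest enclosing circle has AB as diameter.
Centre = midpoint of AB = (-0.5, -1), r² = 145/4 = 36.25.
r = √(36.25) ≈ 6.021.

6.021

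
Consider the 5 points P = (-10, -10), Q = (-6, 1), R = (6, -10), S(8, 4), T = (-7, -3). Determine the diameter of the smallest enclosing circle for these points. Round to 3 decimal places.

The farthest pair is P–S with squared distance 520. The circle on this segment as diameter has centre (-1, -3) and r² = 520/4 = 130.
Check Q: distance² to centre = 41 ≤ 130, so it lies inside.
All remaining points lie in this disk, and no smaller disk contains both endpoints, so this is the minimum enclosing circle.
Diameter = 2r = 2√130 ≈ 22.804.

22.804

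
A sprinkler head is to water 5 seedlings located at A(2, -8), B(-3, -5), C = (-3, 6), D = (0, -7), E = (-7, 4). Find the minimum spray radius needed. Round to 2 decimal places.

The minimum enclosing circle of a finite set is fixed by two of the points (as a diameter) or three (as a circumcircle).
The minimum enclosing circle is determined by three boundary points: A, C, E.
Their circumcentre is (-39/22, -16/11) with r² = 27625/484.
The farthest remaining point D is at distance² 16405/484 ≤ 27625/484.
r = √(27625/484) ≈ 7.55.

7.55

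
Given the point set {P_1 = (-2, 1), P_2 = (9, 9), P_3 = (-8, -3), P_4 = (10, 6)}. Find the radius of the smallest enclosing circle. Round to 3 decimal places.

The minimum enclosing circle of a finite set is fixed by two of the points (as a diameter) or three (as a circumcircle).
The farthest pair is P_2–P_3 with squared distance 433. The circle on this segment as diameter has centre (0.5, 3) and r² = 433/4 = 108.25.
Check P_1: distance² to centre = 10.25 ≤ 108.25, so it lies inside.
All remaining points lie in this disk, and no smaller disk contains both endpoints, so this is the minimum enclosing circle.
r = √(108.25) ≈ 10.404.

10.404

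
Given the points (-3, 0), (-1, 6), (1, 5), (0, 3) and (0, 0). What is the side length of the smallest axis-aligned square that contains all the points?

6

The bounding box has width 4 and height 6.
An axis-aligned square enclosing the set must have side ≥ max(width, height).
So the minimum side is max(4, 6) = 6.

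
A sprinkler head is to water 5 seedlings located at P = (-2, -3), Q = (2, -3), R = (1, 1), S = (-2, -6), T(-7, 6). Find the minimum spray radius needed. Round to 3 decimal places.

6.566

The minimum enclosing circle of a finite set is fixed by two of the points (as a diameter) or three (as a circumcircle).
The minimum enclosing circle is determined by three boundary points: Q, S, T.
Their circumcentre is (-51/14, 5/14) with r² = 4225/98.
The farthest remaining point R is at distance² 2153/98 ≤ 4225/98.
r = √(4225/98) ≈ 6.566.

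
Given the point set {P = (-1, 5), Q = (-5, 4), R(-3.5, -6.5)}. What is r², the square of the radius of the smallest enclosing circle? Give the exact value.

Side lengths²: PQ² = 17, PR² = 138.5, QR² = 112.5.
Since PR² = 138.5 ≥ 112.5 + 17 = 129.5, the angle opposite PR is not acute, so the smallest enclosing circle has PR as diameter.
Centre = midpoint of PR = (-2.25, -0.75), r² = 138.5/4 = 34.625.

34.625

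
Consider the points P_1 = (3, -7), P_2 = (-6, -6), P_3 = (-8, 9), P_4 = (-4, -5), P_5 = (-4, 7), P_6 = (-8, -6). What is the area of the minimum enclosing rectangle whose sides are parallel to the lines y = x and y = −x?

229.5

In coordinates u = x + y, v = x − y the rectangle is axis-aligned; the map (x,y)→(u,v) scales areas by 2.
u-values: -4, -12, 1, -9, 3, -14; range = 3 − (-14) = 17.
v-values: 10, 0, -17, 1, -11, -2; range = 10 − (-17) = 27.
Area = (17 × 27) / 2 = 229.5.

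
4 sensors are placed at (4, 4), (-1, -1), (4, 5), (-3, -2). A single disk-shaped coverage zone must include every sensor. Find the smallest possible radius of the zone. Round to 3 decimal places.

4.950

A smallest enclosing disk is always determined by at most three of the input points on its boundary.
The farthest pair is (4, 5)–(-3, -2) with squared distance 98. The circle on this segment as diameter has centre (0.5, 1.5) and r² = 98/4 = 24.5.
Check (4, 4): distance² to centre = 18.5 ≤ 24.5, so it lies inside.
All remaining points lie in this disk, and no smaller disk contains both endpoints, so this is the minimum enclosing circle.
r = √(24.5) ≈ 4.950.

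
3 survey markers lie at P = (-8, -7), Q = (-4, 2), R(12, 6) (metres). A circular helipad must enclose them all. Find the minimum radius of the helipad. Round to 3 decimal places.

11.927

Side lengths²: PQ² = 97, PR² = 569, QR² = 272.
Since PR² = 569 ≥ 272 + 97 = 369, the angle opposite PR is not acute, so the smallest enclosing circle has PR as diameter.
Centre = midpoint of PR = (2, -0.5), r² = 569/4 = 142.25.
r = √(142.25) ≈ 11.927.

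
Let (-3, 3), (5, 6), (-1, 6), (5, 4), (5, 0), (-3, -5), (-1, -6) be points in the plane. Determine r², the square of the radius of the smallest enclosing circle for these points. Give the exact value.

46.25

The farthest pair is (5, 6)–(-3, -5) with squared distance 185. The circle on this segment as diameter has centre (1, 0.5) and r² = 185/4 = 46.25.
Check (-3, 3): distance² to centre = 22.25 ≤ 46.25, so it lies inside.
All remaining points lie in this disk, and no smaller disk contains both endpoints, so this is the minimum enclosing circle.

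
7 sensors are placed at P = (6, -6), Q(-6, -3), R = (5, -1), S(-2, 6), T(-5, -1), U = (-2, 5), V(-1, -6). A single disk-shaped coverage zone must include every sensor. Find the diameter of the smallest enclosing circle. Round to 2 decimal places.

The minimum enclosing circle is determined by three boundary points: P, Q, S.
Their circumcentre is (0.95, -0.7) with r² = 53.5925.
The farthest remaining point U is at distance² 41.1925 ≤ 53.5925.
Diameter = 2r = 2√(53.5925) ≈ 14.64.

14.64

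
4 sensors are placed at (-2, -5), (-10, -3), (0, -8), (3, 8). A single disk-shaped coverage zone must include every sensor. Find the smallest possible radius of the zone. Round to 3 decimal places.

The minimum enclosing circle is determined by three boundary points: (-10, -3), (0, -8), (3, 8).
Their circumcentre is (-27/14, 9/14) with r² = 7685/98.
The farthest remaining point (-2, -5) is at distance² 3121/98 ≤ 7685/98.
r = √(7685/98) ≈ 8.855.

8.855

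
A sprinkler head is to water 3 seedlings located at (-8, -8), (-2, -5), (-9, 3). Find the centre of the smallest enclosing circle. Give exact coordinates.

Call the three points A, B, C in the order given.
Side lengths²: AB² = 45, AC² = 122, BC² = 113.
Since AC² = 122 < 113 + 45 = 158, the triangle is acute, so the smallest enclosing circle is the circumcircle.
Circumcentre = (-325/46, -109/46), r² = 34465/1058.
Centre = (-325/46, -109/46).

(-325/46, -109/46)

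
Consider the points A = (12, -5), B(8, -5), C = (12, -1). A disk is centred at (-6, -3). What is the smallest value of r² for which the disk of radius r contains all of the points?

The required radius is the distance from (-6, -3) to the farthest point.
Squared distances: 328, 200, 328.
Maximum is 328, attained at A.

328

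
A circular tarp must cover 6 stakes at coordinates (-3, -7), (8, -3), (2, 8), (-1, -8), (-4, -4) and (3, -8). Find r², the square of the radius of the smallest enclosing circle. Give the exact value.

A smallest enclosing disk is always determined by at most three of the input points on its boundary.
The minimum enclosing circle is determined by three boundary points: (2, 8), (-1, -8), (3, -8).
Their circumcentre is (1, -0.09375) with r² = 66.5087890625.
The farthest remaining point (-3, -7) is at distance² 63.6962890625 ≤ 66.5087890625.

66.5087890625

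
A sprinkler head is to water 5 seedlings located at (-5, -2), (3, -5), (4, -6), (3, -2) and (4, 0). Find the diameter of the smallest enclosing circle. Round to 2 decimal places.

A smallest enclosing disk is always determined by at most three of the input points on its boundary.
The minimum enclosing circle is determined by three boundary points: (-5, -2), (4, -6), (4, 0).
Their circumcentre is (-1/18, -3) with r² = 8245/324.
The farthest remaining point (3, -5) is at distance² 4321/324 ≤ 8245/324.
Diameter = 2r = 2√(8245/324) ≈ 10.09.

10.09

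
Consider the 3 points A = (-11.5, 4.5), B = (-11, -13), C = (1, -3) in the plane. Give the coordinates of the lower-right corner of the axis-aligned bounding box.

x-range [-11.5, 1], y-range [-13, 4.5].
The lower-right corner is (1, -13).

(1, -13)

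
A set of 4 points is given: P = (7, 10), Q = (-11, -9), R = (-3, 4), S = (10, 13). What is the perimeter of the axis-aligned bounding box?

Width = max x − min x = 10 − (-11) = 21.
Height = max y − min y = 13 − (-9) = 22.
Perimeter = 2(21 + 22) = 86.

86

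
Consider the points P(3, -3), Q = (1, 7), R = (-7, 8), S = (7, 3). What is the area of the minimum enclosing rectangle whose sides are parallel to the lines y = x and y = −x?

In coordinates u = x + y, v = x − y the rectangle is axis-aligned; the map (x,y)→(u,v) scales areas by 2.
u-values: 0, 8, 1, 10; range = 10 − 0 = 10.
v-values: 6, -6, -15, 4; range = 6 − (-15) = 21.
Area = (10 × 21) / 2 = 105.

105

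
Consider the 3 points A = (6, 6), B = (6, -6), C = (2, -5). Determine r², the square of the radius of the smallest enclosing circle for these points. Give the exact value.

Side lengths²: AB² = 144, AC² = 137, BC² = 17.
Since AB² = 144 < 137 + 17 = 154, the triangle is acute, so the smallest enclosing circle is the circumcircle.
Circumcentre = (5.375, 0), r² = 36.390625.

36.390625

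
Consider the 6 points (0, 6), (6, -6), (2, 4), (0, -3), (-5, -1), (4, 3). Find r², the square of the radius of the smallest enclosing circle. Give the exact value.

13505/289

The minimum enclosing circle is determined by three boundary points: (0, 6), (6, -6), (-5, -1).
Their circumcentre is (31/17, -10/17) with r² = 13505/289.
The farthest remaining point (2, 4) is at distance² 6093/289 ≤ 13505/289.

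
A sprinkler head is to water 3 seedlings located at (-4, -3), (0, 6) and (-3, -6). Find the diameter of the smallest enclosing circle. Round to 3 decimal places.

12.369

Call the three points A, B, C in the order given.
Side lengths²: AB² = 97, AC² = 10, BC² = 153.
Since BC² = 153 ≥ 97 + 10 = 107, the angle opposite BC is not acute, so the smallest enclosing circle has BC as diameter.
Centre = midpoint of BC = (-1.5, 0), r² = 153/4 = 38.25.
Diameter = 2r = 2√(38.25) ≈ 12.369.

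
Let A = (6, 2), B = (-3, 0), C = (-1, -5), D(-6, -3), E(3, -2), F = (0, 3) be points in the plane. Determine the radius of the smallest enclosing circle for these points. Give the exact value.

By Welzl's lemma the MEC is supported by two points (diametrically opposite) or three points (on a circumcircle).
The farthest pair is A–D with squared distance 169. The circle on this segment as diameter has centre (0, -0.5) and r² = 169/4 = 42.25.
Check B: distance² to centre = 9.25 ≤ 42.25, so it lies inside.
All remaining points lie in this disk, and no smaller disk contains both endpoints, so this is the minimum enclosing circle.
r = √(42.25) = 6.5.

6.5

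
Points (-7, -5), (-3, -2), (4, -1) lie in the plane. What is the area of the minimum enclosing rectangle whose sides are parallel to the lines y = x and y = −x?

In coordinates u = x + y, v = x − y the rectangle is axis-aligned; the map (x,y)→(u,v) scales areas by 2.
u-values: -12, -5, 3; range = 3 − (-12) = 15.
v-values: -2, -1, 5; range = 5 − (-2) = 7.
Area = (15 × 7) / 2 = 52.5.

52.5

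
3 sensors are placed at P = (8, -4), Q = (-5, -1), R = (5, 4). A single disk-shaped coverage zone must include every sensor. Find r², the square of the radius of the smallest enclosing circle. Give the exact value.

32485/722

Side lengths²: PQ² = 178, PR² = 73, QR² = 125.
Since PQ² = 178 < 125 + 73 = 198, the triangle is acute, so the smallest enclosing circle is the circumcircle.
Circumcentre = (63/38, -69/38), r² = 32485/722.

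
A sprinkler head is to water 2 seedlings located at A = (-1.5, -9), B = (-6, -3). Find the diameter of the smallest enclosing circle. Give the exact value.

7.5

The smallest circle enclosing two points has them as diameter endpoints.
Centre = midpoint = (-3.75, -6); r² = |AB|²/4 = 56.25/4 = 14.0625.
Diameter = 2r = 2√(14.0625) = 7.5.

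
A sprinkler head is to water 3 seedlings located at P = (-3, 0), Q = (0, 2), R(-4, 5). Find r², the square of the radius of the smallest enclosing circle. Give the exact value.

4225/578

Side lengths²: PQ² = 13, PR² = 26, QR² = 25.
Since PR² = 26 < 25 + 13 = 38, the triangle is acute, so the smallest enclosing circle is the circumcircle.
Circumcentre = (-89/34, 91/34), r² = 4225/578.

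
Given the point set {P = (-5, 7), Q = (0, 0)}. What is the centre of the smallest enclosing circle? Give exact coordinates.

(-2.5, 3.5)

The smallest circle enclosing two points has them as diameter endpoints.
Centre = midpoint = (-2.5, 3.5); r² = |PQ|²/4 = 74/4 = 18.5.
Centre = (-2.5, 3.5).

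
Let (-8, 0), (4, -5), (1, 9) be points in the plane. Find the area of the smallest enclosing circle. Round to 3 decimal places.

188.305

Call the three points A, B, C in the order given.
Side lengths²: AB² = 169, AC² = 162, BC² = 205.
Since BC² = 205 < 169 + 162 = 331, the triangle is acute, so the smallest enclosing circle is the circumcircle.
Circumcentre = (-13/34, 47/34), r² = 34645/578.
Area = π·r² = π·34645/578 ≈ 188.305.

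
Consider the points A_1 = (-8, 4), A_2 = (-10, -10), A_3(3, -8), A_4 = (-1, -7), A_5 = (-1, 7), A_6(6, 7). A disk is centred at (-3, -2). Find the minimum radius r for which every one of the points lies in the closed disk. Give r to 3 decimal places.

12.728

The required radius is the distance from (-3, -2) to the farthest point.
Squared distances: 61, 113, 72, 29, 85, 162.
Maximum is 162, attained at A_6.
r = √162 ≈ 12.728.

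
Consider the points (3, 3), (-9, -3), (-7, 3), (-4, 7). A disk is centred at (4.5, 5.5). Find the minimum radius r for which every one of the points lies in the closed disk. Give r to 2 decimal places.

15.95

The required radius is the distance from (4.5, 5.5) to the farthest point.
Squared distances: 8.5, 254.5, 138.5, 74.5.
Maximum is 254.5, attained at (-9, -3).
r = √(254.5) ≈ 15.95.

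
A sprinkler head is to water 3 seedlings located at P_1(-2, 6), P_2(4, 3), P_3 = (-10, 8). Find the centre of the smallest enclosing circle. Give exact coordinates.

(-3, 5.5)

Side lengths²: P_1P_2² = 45, P_1P_3² = 68, P_2P_3² = 221.
Since P_2P_3² = 221 ≥ 68 + 45 = 113, the angle opposite P_2P_3 is not acute, so the smallest enclosing circle has P_2P_3 as diameter.
Centre = midpoint of P_2P_3 = (-3, 5.5), r² = 221/4 = 55.25.
Centre = (-3, 5.5).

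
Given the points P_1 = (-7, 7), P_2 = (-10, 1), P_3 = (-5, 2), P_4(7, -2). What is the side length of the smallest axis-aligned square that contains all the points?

The bounding box has width 17 and height 9.
An axis-aligned square enclosing the set must have side ≥ max(width, height).
So the minimum side is max(17, 9) = 17.

17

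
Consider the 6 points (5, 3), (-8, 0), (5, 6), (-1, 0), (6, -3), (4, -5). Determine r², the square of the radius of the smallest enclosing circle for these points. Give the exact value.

The minimum enclosing circle is determined by three boundary points: (-8, 0), (5, 6), (6, -3).
Their circumcentre is (-0.5, 5/6) with r² = 1025/18.
The farthest remaining point (4, -5) is at distance² 977/18 ≤ 1025/18.

1025/18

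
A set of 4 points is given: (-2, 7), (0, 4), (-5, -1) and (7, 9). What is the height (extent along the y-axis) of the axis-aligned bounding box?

10

max y = 9, min y = -1, so height = 10.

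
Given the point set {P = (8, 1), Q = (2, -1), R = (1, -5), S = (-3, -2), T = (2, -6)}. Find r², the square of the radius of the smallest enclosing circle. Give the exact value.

32.5

By Welzl's lemma the MEC is supported by two points (diametrically opposite) or three points (on a circumcircle).
The farthest pair is P–S with squared distance 130. The circle on this segment as diameter has centre (2.5, -0.5) and r² = 130/4 = 32.5.
Check Q: distance² to centre = 0.5 ≤ 32.5, so it lies inside.
All remaining points lie in this disk, and no smaller disk contains both endpoints, so this is the minimum enclosing circle.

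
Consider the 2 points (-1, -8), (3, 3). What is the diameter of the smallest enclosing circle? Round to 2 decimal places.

The smallest circle enclosing two points has them as diameter endpoints.
Centre = midpoint = (1, -2.5); r² = |(-1, -8)−(3, 3)|²/4 = 137/4 = 34.25.
Diameter = 2r = 2√(34.25) ≈ 11.70.

11.70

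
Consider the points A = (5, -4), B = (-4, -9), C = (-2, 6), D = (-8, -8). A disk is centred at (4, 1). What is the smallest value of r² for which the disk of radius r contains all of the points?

225

The required radius is the distance from (4, 1) to the farthest point.
Squared distances: 26, 164, 61, 225.
Maximum is 225, attained at D.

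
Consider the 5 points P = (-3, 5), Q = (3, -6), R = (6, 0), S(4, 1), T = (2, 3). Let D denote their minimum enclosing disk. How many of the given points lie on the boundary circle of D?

A smallest enclosing disk is always determined by at most three of the input points on its boundary.
The farthest pair is P–Q with squared distance 157. The circle on this segment as diameter has centre (0, -0.5) and r² = 157/4 = 39.25.
Check R: distance² to centre = 36.25 ≤ 39.25, so it lies inside.
All remaining points lie in this disk, and no smaller disk contains both endpoints, so this is the minimum enclosing circle.
The points at distance exactly r from the centre are P, Q — 2 points.

2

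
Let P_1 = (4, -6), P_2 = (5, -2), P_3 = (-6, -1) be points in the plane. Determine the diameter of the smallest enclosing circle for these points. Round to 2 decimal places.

Side lengths²: P_1P_2² = 17, P_1P_3² = 125, P_2P_3² = 122.
Since P_1P_3² = 125 < 122 + 17 = 139, the triangle is acute, so the smallest enclosing circle is the circumcircle.
Circumcentre = (-11/18, -49/18), r² = 5185/162.
Diameter = 2r = 2√(5185/162) ≈ 11.31.

11.31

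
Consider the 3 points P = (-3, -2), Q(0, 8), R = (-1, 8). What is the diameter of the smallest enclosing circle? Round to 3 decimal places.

Side lengths²: PQ² = 109, PR² = 104, QR² = 1.
Since PQ² = 109 ≥ 104 + 1 = 105, the angle opposite PQ is not acute, so the smallest enclosing circle has PQ as diameter.
Centre = midpoint of PQ = (-1.5, 3), r² = 109/4 = 27.25.
Diameter = 2r = 2√(27.25) ≈ 10.440.

10.440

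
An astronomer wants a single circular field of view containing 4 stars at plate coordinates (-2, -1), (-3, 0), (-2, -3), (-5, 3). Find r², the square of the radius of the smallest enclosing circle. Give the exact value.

The minimum enclosing circle of a finite set is fixed by two of the points (as a diameter) or three (as a circumcircle).
The farthest pair is (-2, -3)–(-5, 3) with squared distance 45. The circle on this segment as diameter has centre (-3.5, 0) and r² = 45/4 = 11.25.
Check (-2, -1): distance² to centre = 3.25 ≤ 11.25, so it lies inside.
All remaining points lie in this disk, and no smaller disk contains both endpoints, so this is the minimum enclosing circle.

11.25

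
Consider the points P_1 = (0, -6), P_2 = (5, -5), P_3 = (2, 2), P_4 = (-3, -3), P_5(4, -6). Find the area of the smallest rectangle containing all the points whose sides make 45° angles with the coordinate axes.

In coordinates u = x + y, v = x − y the rectangle is axis-aligned; the map (x,y)→(u,v) scales areas by 2.
u-values: -6, 0, 4, -6, -2; range = 4 − (-6) = 10.
v-values: 6, 10, 0, 0, 10; range = 10 − 0 = 10.
Area = (10 × 10) / 2 = 50.

50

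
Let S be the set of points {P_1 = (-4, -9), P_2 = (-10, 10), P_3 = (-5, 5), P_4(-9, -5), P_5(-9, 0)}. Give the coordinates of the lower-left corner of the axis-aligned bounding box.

(-10, -9)

x-range [-10, -4], y-range [-9, 10].
The lower-left corner is (-10, -9).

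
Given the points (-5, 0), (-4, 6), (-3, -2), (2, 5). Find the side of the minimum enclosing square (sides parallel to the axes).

The bounding box has width 7 and height 8.
An axis-aligned square enclosing the set must have side ≥ max(width, height).
So the minimum side is max(7, 8) = 8.

8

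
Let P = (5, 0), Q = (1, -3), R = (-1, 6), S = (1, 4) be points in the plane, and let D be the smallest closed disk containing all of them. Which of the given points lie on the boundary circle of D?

The minimum enclosing circle of a finite set is fixed by two of the points (as a diameter) or three (as a circumcircle).
The minimum enclosing circle is determined by three boundary points: P, Q, R.
Their circumcentre is (9/14, 23/14) with r² = 2125/98.
The farthest remaining point S is at distance² 557/98 ≤ 2125/98.
The points at distance exactly r from the centre are P, Q, R — 3 points.

P, Q, R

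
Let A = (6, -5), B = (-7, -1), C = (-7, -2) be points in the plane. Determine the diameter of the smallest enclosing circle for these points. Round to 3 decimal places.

13.601

Side lengths²: AB² = 185, AC² = 178, BC² = 1.
Since AB² = 185 ≥ 178 + 1 = 179, the angle opposite AB is not acute, so the smallest enclosing circle has AB as diameter.
Centre = midpoint of AB = (-0.5, -3), r² = 185/4 = 46.25.
Diameter = 2r = 2√(46.25) ≈ 13.601.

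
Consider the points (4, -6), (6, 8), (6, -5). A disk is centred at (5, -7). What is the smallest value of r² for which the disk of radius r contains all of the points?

226

The required radius is the distance from (5, -7) to the farthest point.
Squared distances: 2, 226, 5.
Maximum is 226, attained at (6, 8).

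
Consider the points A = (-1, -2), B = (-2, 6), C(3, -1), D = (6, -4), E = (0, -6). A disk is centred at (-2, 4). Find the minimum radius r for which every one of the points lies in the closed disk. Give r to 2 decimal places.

11.31

The required radius is the distance from (-2, 4) to the farthest point.
Squared distances: 37, 4, 50, 128, 104.
Maximum is 128, attained at D.
r = √128 ≈ 11.31.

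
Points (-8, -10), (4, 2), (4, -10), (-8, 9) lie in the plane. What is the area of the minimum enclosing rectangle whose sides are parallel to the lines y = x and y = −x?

In coordinates u = x + y, v = x − y the rectangle is axis-aligned; the map (x,y)→(u,v) scales areas by 2.
u-values: -18, 6, -6, 1; range = 6 − (-18) = 24.
v-values: 2, 2, 14, -17; range = 14 − (-17) = 31.
Area = (24 × 31) / 2 = 372.

372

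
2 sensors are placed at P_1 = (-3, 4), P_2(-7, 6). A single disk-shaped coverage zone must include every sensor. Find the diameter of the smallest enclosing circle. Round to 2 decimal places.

4.47

The smallest circle enclosing two points has them as diameter endpoints.
Centre = midpoint = (-5, 5); r² = |P_1P_2|²/4 = 20/4 = 5.
Diameter = 2r = 2√5 ≈ 4.47.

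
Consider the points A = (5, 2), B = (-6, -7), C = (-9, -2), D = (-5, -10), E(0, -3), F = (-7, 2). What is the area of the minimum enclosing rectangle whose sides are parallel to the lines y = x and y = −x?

154

In coordinates u = x + y, v = x − y the rectangle is axis-aligned; the map (x,y)→(u,v) scales areas by 2.
u-values: 7, -13, -11, -15, -3, -5; range = 7 − (-15) = 22.
v-values: 3, 1, -7, 5, 3, -9; range = 5 − (-9) = 14.
Area = (22 × 14) / 2 = 154.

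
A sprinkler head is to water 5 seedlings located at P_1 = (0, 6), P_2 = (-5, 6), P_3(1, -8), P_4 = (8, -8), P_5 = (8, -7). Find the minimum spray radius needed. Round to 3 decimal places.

9.552

The minimum enclosing circle of a finite set is fixed by two of the points (as a diameter) or three (as a circumcircle).
The farthest pair is P_2–P_4 with squared distance 365. The circle on this segment as diameter has centre (1.5, -1) and r² = 365/4 = 91.25.
Check P_1: distance² to centre = 51.25 ≤ 91.25, so it lies inside.
All remaining points lie in this disk, and no smaller disk contains both endpoints, so this is the minimum enclosing circle.
r = √(91.25) ≈ 9.552.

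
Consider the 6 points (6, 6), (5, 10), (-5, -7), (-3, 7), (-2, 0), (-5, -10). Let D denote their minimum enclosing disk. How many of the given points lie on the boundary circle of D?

2

The minimum enclosing circle of a finite set is fixed by two of the points (as a diameter) or three (as a circumcircle).
The farthest pair is (5, 10)–(-5, -10) with squared distance 500. The circle on this segment as diameter has centre (0, 0) and r² = 500/4 = 125.
Check (6, 6): distance² to centre = 72 ≤ 125, so it lies inside.
All remaining points lie in this disk, and no smaller disk contains both endpoints, so this is the minimum enclosing circle.
The points at distance exactly r from the centre are (5, 10), (-5, -10) — 2 points.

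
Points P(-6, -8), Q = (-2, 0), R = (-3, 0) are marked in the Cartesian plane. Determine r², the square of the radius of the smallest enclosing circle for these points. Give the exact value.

20

Side lengths²: PQ² = 80, PR² = 73, QR² = 1.
Since PQ² = 80 ≥ 73 + 1 = 74, the angle opposite PQ is not acute, so the smallest enclosing circle has PQ as diameter.
Centre = midpoint of PQ = (-4, -4), r² = 80/4 = 20.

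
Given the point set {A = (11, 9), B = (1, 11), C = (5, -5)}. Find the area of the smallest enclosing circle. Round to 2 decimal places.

223.10

Side lengths²: AB² = 104, AC² = 232, BC² = 272.
Since BC² = 272 < 232 + 104 = 336, the triangle is acute, so the smallest enclosing circle is the circumcircle.
Circumcentre = (89/19, 65/19), r² = 25636/361.
Area = π·r² = π·25636/361 ≈ 223.10.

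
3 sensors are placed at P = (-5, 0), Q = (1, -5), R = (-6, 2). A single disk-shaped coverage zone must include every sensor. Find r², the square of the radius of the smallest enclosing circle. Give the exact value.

Side lengths²: PQ² = 61, PR² = 5, QR² = 98.
Since QR² = 98 ≥ 61 + 5 = 66, the angle opposite QR is not acute, so the smallest enclosing circle has QR as diameter.
Centre = midpoint of QR = (-2.5, -1.5), r² = 98/4 = 24.5.

24.5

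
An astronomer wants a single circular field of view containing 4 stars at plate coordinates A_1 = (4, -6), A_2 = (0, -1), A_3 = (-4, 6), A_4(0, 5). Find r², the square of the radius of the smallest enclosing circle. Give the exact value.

52

By Welzl's lemma the MEC is supported by two points (diametrically opposite) or three points (on a circumcircle).
The farthest pair is A_1–A_3 with squared distance 208. The circle on this segment as diameter has centre (0, 0) and r² = 208/4 = 52.
Check A_2: distance² to centre = 1 ≤ 52, so it lies inside.
All remaining points lie in this disk, and no smaller disk contains both endpoints, so this is the minimum enclosing circle.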